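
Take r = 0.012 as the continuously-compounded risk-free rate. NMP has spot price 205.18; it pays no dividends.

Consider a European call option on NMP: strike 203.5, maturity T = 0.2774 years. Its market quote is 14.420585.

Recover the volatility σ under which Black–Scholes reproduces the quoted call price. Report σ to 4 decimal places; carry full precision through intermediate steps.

At σ = 0.3085 the Black–Scholes value reproduces the quote:
σ√T = 0.3085·√0.2774 = 0.162483
d₁ = (ln(S/K) + (r+σ²/2)T) / (σ√T) = (ln(205.18/203.5) + (0.012+0.3085²/2)·0.2774) / 0.162483 = (0.008222 + 0.016529) / 0.162483 = 0.152329
d₂ = d₁ − σ√T = 0.152329 − 0.162483 = -0.010155
e^{−rT} = 0.996677
N(d₁) = 0.560536,  N(d₂) = 0.495949
V = S·N(d₁) − K·e^{−rT}·N(d₂) = 115.010797 − 100.590212 = 14.420585 (equal to the quote); since ∂V/∂σ > 0 for all σ, the implied volatility is unique

sigma = 0.3085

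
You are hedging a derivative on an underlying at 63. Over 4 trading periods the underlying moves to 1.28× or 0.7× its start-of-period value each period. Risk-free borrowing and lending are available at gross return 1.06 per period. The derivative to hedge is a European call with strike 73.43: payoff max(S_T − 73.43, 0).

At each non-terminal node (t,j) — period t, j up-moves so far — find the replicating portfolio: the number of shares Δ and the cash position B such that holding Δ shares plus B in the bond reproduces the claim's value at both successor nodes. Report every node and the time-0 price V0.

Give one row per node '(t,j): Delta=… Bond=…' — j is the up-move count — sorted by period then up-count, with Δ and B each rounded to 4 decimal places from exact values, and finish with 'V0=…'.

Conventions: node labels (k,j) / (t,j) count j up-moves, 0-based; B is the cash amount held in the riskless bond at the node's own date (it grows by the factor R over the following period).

The replicating-portfolio and risk-neutral prices coincide; use p* = (1.06−0.7)/(1.28−0.7) = 0.6207 for the latter.
Expiry values: V(4,0)=0.0000, V(4,1)=0.0000, V(4,2)=0.0000, V(4,3)=19.0544, V(4,4)=95.6843
  t=3,j=0: stock 21.6090 → up 27.6595 (V=0.0000), down 15.1263 (V=0.0000). Price 0.0000; hedge Δ=0.0000, bond B=0.0000.
  t=3,j=1: stock 39.5136 → up 50.5774 (V=0.0000), down 27.6595 (V=0.0000). Price 0.0000; hedge Δ=0.0000, bond B=0.0000.
  t=3,j=2: stock 72.2534 → up 92.4844 (V=19.0544), down 50.5774 (V=0.0000). Price 11.1574; hedge Δ=0.4547, bond B=-21.6950.
  t=3,j=3: stock 132.1206 → up 169.1143 (V=95.6843), down 92.4844 (V=19.0544). Price 62.8470; hedge Δ=1.0000, bond B=-69.2736.
  t=2,j=0: stock 30.8700 → up 39.5136 (V=0.0000), down 21.6090 (V=0.0000). Price 0.0000; hedge Δ=0.0000, bond B=0.0000.
  t=2,j=1: stock 56.4480 → up 72.2534 (V=11.1574), down 39.5136 (V=0.0000). Price 6.5333; hedge Δ=0.3408, bond B=-12.7036.
  t=2,j=2: stock 103.2192 → up 132.1206 (V=62.8470), down 72.2534 (V=11.1574). Price 40.7930; hedge Δ=0.8634, bond B=-48.3269.
  t=1,j=0: stock 44.1000 → up 56.4480 (V=6.5333), down 30.8700 (V=0.0000). Price 3.8256; hedge Δ=0.2554, bond B=-7.4387.
  t=1,j=1: stock 80.6400 → up 103.2192 (V=40.7930), down 56.4480 (V=6.5333). Price 26.2245; hedge Δ=0.7325, bond B=-32.8440.
  t=0,j=0: stock 63.0000 → up 80.6400 (V=26.2245), down 44.1000 (V=3.8256). Price 16.7249; hedge Δ=0.6130, bond B=-21.8939.
Check: Δ(0,0)·S0 + B(0,0) = 16.7249 = V0.

(0,0): Delta=0.6130 Bond=-21.8939
(1,0): Delta=0.2554 Bond=-7.4387
(1,1): Delta=0.7325 Bond=-32.8440
(2,0): Delta=0.0000 Bond=0.0000
(2,1): Delta=0.3408 Bond=-12.7036
(2,2): Delta=0.8634 Bond=-48.3269
(3,0): Delta=0.0000 Bond=0.0000
(3,1): Delta=0.0000 Bond=0.0000
(3,2): Delta=0.4547 Bond=-21.6950
(3,3): Delta=1.0000 Bond=-69.2736
V0=16.7249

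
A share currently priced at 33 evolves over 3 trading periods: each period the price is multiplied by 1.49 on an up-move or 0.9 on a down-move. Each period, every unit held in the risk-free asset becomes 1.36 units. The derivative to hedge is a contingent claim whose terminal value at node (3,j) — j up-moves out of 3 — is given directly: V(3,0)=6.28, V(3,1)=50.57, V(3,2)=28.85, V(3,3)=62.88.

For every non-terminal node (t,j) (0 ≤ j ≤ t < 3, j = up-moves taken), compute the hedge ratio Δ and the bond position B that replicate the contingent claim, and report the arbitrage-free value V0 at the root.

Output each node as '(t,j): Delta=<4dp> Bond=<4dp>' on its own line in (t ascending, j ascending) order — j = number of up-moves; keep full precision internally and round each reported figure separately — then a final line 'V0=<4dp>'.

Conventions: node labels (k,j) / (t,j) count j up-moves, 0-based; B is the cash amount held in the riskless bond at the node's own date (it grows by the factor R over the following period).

No-arbitrage ⇒ martingale measure with p* = (R−d)/(u−d) = 0.7797.
At maturity the claim pays: V(3,0)=6.2800, V(3,1)=50.5700, V(3,2)=28.8500, V(3,3)=62.8800
Node (2,0) S=26.7300: V=(p*·50.5700+(1−p*)·6.2800)/1.36=30.0082; Δ=(50.5700−6.2800)/(39.8277−24.0570)=2.8084; B=V−Δ·S=-45.0596
Node (2,1) S=44.2530: V=(p*·28.8500+(1−p*)·50.5700)/1.36=24.7322; Δ=(28.8500−50.5700)/(65.9370−39.8277)=-0.8319; B=V−Δ·S=61.5457
Node (2,2) S=73.2633: V=(p*·62.8800+(1−p*)·28.8500)/1.36=40.7220; Δ=(62.8800−28.8500)/(109.1623−65.9370)=0.7873; B=V−Δ·S=-16.9560
Node (1,0) S=29.7000: V=(p*·24.7322+(1−p*)·30.0082)/1.36=19.0402; Δ=(24.7322−30.0082)/(44.2530−26.7300)=-0.3011; B=V−Δ·S=27.9827
Node (1,1) S=49.1700: V=(p*·40.7220+(1−p*)·24.7322)/1.36=27.3520; Δ=(40.7220−24.7322)/(73.2633−44.2530)=0.5512; B=V−Δ·S=0.2507
Node (0,0) S=33.0000: V=(p*·27.3520+(1−p*)·19.0402)/1.36=18.7652; Δ=(27.3520−19.0402)/(49.1700−29.7000)=0.4269; B=V−Δ·S=4.6773
As a check, the time-0 holding Δ(0,0)·S0 + B(0,0) comes to 18.7652 — exactly V0.

(0,0): Delta=0.4269 Bond=4.6773
(1,0): Delta=-0.3011 Bond=27.9827
(1,1): Delta=0.5512 Bond=0.2507
(2,0): Delta=2.8084 Bond=-45.0596
(2,1): Delta=-0.8319 Bond=61.5457
(2,2): Delta=0.7873 Bond=-16.9560
V0=18.7652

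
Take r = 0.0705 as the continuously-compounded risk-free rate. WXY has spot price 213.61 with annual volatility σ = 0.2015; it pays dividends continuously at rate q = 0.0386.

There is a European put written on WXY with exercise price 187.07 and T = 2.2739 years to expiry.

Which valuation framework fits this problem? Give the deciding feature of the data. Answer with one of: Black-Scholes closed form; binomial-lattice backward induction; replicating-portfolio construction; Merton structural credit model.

framework: Black-Scholes closed form

Key observation: a European-exercise option on WXY struck at 187.07 — a GBM underlying with constant parameters — admits an analytic price: the data contain no early exercise, no discrete tree, no debt structure.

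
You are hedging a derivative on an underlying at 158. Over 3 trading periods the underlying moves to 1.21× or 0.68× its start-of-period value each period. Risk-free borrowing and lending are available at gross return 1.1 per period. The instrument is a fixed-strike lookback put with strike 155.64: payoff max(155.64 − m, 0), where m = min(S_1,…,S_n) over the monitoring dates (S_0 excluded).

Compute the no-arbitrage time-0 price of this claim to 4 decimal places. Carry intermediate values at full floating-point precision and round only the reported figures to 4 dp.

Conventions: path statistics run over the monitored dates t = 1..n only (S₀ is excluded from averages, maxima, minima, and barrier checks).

No-arbitrage gives p* = (R−d)/(u−d) = 0.7925: enumerate every path, weight its payoff by its p*-probability, and discount by R^3.
Enumerate all 2^3 = 8 price paths (U = up ×1.21, D = down ×0.68); each path with k up-moves has probability p*^k·(1−p*)^(3−k).
DDD: m=49.6803, payoff=105.9597, prob=0.008940
UDD: m=88.4016, payoff=67.2384, prob=0.034136
DUD: m=88.4016, payoff=67.2384, prob=0.034136
UUD: m=157.3029, payoff=0.0000, prob=0.130336
DDU: m=73.0592, payoff=82.5808, prob=0.034136
UDU: m=130.0024, payoff=25.6376, prob=0.130336
DUU: m=107.4400, payoff=48.2000, prob=0.130336
UUU: m=191.1800, payoff=0.0000, prob=0.497646
Price = Σ prob·payoff / R^3 = 17.980370 / 1.331000 = 13.5089

price = 13.5089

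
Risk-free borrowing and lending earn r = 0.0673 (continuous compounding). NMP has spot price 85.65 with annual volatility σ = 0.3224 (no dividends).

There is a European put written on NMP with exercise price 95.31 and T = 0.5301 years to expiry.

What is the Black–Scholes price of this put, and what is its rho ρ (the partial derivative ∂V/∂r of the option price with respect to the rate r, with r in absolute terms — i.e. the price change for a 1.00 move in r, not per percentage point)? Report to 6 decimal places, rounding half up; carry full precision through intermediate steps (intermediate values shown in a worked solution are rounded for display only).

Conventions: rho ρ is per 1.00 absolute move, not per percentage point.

price = 11.834140
ρ = -32.323001

σ√T = 0.3224·√0.5301 = 0.234733
d₁ = (ln(S/K) + (r+σ²/2)T) / (σ√T) = (ln(85.65/95.31) + (0.0673+0.3224²/2)·0.5301) / 0.234733 = (-0.106866 + 0.063225) / 0.234733 = -0.185914
d₂ = d₁ − σ√T = -0.185914 − 0.234733 = -0.420646
e^{−rT} = 0.964953
N(−d₁) = 0.573744,  N(−d₂) = 0.662993
Put price V = K·e^{−rT}·N(−d₂) − S·N(−d₁) = 60.975289 − 49.141149 = 11.834140
ρ = −K·T·e^{−rT}·N(−d₂) = -32.323001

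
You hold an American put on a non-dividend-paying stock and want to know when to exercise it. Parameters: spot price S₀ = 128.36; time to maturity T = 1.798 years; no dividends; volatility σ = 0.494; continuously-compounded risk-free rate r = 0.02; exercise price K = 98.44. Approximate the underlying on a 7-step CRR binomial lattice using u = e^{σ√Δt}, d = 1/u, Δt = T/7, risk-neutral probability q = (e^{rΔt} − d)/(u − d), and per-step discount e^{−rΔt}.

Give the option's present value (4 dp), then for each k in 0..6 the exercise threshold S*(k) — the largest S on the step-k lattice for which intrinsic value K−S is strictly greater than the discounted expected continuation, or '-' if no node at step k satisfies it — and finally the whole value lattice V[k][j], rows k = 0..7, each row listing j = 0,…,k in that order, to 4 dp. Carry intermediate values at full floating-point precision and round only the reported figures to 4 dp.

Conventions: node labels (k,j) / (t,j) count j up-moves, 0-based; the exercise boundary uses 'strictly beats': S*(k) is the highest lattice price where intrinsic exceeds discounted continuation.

price = 14.5716
boundary = - - - - 47.1522 60.5667 47.1522
tree:
14.5716
20.9952 6.8217
29.3944 10.8838 1.8933
39.7090 17.0189 3.4470 0.0000
51.2878 25.8938 6.2757 0.0000 0.0000
61.7312 37.8733 11.4258 0.0000 0.0000 0.0000
69.8616 51.2878 20.8022 0.0000 0.0000 0.0000 0.0000
76.1912 61.7312 37.8733 0.0000 0.0000 0.0000 0.0000 0.0000

params: Δt=0.25686 u=1.28449 d=0.77852 q=0.44791 e^(-rΔt)=0.99488
t_7 payoffs: 76.1912 61.7312 37.8733 0.0000 0.0000 0.0000 0.0000 0.0000
t_6: node(6,0) S=28.5784 payoff=69.8616 vs cont=69.3572 → 69.8616 [stop]  node(6,1) S=47.1522 payoff=51.2878 vs cont=50.7834 → 51.2878 [stop]  node(6,2) S=77.7975 payoff=20.6425 vs cont=20.8022 → 20.8022 [wait]  node(6,3) S=128.3600 payoff=0.0000 vs cont=0.0000 → 0.0000 [wait]  node(6,4) S=211.7842 payoff=0.0000 vs cont=0.0000 → 0.0000 [wait]  node(6,5) S=349.4278 payoff=0.0000 vs cont=0.0000 → 0.0000 [wait]  node(6,6) S=576.5291 payoff=0.0000 vs cont=0.0000 → 0.0000 [wait]  ⇒ S*(6)=47.1522
t_5: node(5,0) S=36.7088 payoff=61.7312 vs cont=61.2268 → 61.7312 [stop]  node(5,1) S=60.5667 payoff=37.8733 vs cont=37.4401 → 37.8733 [stop]  node(5,2) S=99.9304 payoff=0.0000 vs cont=11.4258 → 11.4258 [wait]  node(5,3) S=164.8776 payoff=0.0000 vs cont=0.0000 → 0.0000 [wait]  node(5,4) S=272.0354 payoff=0.0000 vs cont=0.0000 → 0.0000 [wait]  node(5,5) S=448.8377 payoff=0.0000 vs cont=0.0000 → 0.0000 [wait]  ⇒ S*(5)=60.5667
t_4: node(4,0) S=47.1522 payoff=51.2878 vs cont=50.7834 → 51.2878 [stop]  node(4,1) S=77.7975 payoff=20.6425 vs cont=25.8938 → 25.8938 [wait]  node(4,2) S=128.3600 payoff=0.0000 vs cont=6.2757 → 6.2757 [wait]  node(4,3) S=211.7842 payoff=0.0000 vs cont=0.0000 → 0.0000 [wait]  node(4,4) S=349.4278 payoff=0.0000 vs cont=0.0000 → 0.0000 [wait]  ⇒ S*(4)=47.1522
t_3: node(3,0) S=60.5667 payoff=37.8733 vs cont=39.7090 → 39.7090 [wait]  node(3,1) S=99.9304 payoff=0.0000 vs cont=17.0189 → 17.0189 [wait]  node(3,2) S=164.8776 payoff=0.0000 vs cont=3.4470 → 3.4470 [wait]  node(3,3) S=272.0354 payoff=0.0000 vs cont=0.0000 → 0.0000 [wait]  ⇒ S*(3)=-
t_2: node(2,0) S=77.7975 payoff=20.6425 vs cont=29.3944 → 29.3944 [wait]  node(2,1) S=128.3600 payoff=0.0000 vs cont=10.8838 → 10.8838 [wait]  node(2,2) S=211.7842 payoff=0.0000 vs cont=1.8933 → 1.8933 [wait]  ⇒ S*(2)=-
t_1: node(1,0) S=99.9304 payoff=0.0000 vs cont=20.9952 → 20.9952 [wait]  node(1,1) S=164.8776 payoff=0.0000 vs cont=6.8217 → 6.8217 [wait]  ⇒ S*(1)=-
t_0: node(0,0) S=128.3600 payoff=0.0000 vs cont=14.5716 → 14.5716 [wait]  ⇒ S*(0)=-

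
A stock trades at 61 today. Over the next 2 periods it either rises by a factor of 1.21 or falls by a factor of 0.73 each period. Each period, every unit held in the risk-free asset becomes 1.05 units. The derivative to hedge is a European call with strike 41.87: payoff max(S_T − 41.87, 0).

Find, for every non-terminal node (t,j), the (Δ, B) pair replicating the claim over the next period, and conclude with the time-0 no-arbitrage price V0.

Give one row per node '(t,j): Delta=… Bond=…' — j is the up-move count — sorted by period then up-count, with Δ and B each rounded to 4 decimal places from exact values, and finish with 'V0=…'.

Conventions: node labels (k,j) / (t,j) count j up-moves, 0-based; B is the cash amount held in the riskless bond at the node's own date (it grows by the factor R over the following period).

Under the risk-neutral measure, an up-move has probability p* = (R−d)/(u−d) = 0.6667 and values discount at R = 1.05.
Payoffs at expiry: V(2,0)=0.0000, V(2,1)=12.0113, V(2,2)=47.4401
(1,0): S=44.5300. Δ = (V_up−V_dn)/(S_up−S_dn) = (12.0113−0.0000)/(53.8813−32.5069) = 0.5619. V = [p*·12.0113 + (1−p*)·0.0000]/1.05 = 7.6262. B = V − Δ·S = -17.3973.
(1,1): S=73.8100. Δ = (V_up−V_dn)/(S_up−S_dn) = (47.4401−12.0113)/(89.3101−53.8813) = 1.0000. V = [p*·47.4401 + (1−p*)·12.0113]/1.05 = 33.9338. B = V − Δ·S = -39.8762.
(0,0): S=61.0000. Δ = (V_up−V_dn)/(S_up−S_dn) = (33.9338−7.6262)/(73.8100−44.5300) = 0.8985. V = [p*·33.9338 + (1−p*)·7.6262]/1.05 = 23.9663. B = V − Δ·S = -30.8412.
Verification: the root portfolio costs Δ(0,0)·S0 + B(0,0) = 23.9663, matching V0.

(0,0): Delta=0.8985 Bond=-30.8412
(1,0): Delta=0.5619 Bond=-17.3973
(1,1): Delta=1.0000 Bond=-39.8762
V0=23.9663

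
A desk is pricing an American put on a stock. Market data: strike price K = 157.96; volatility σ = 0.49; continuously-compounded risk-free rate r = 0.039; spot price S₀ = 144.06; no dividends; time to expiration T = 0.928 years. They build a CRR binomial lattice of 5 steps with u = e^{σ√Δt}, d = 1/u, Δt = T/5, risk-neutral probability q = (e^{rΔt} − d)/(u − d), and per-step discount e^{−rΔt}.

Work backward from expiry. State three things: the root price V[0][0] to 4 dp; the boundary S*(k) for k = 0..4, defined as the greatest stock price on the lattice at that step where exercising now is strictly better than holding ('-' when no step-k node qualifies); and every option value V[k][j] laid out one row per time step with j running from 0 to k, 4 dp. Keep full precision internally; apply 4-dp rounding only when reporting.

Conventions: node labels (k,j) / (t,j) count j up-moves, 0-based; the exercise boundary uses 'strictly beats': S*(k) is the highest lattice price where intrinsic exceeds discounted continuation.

Δt=0.18560, u=1.23503, d=0.80969, q=0.46450, disc=e^(-rΔt)=0.99279
k=5 terminal: V=max(K-S,0) → 107.8241 81.4872 41.3154 0.0000 0.0000 0.0000
k=4: j=0 S=61.9196 intr=96.0404 cont=94.9012 V=96.0404[EX]; j=1 S=94.4464 intr=63.5136 cont=62.3743 V=63.5136[EX]; j=2 S=144.0600 intr=13.9000 cont=21.9648 V=21.9648[hold]; j=3 S=219.7360 intr=0.0000 cont=0.0000 V=0.0000[hold]; j=4 S=335.1653 intr=0.0000 cont=0.0000 V=0.0000[hold]  S*(4)=94.4464
k=3: j=0 S=76.4728 intr=81.4872 cont=80.3480 V=81.4872[EX]; j=1 S=116.6446 intr=41.3154 cont=43.8953 V=43.8953[hold]; j=2 S=177.9190 intr=0.0000 cont=11.6773 V=11.6773[hold]; j=3 S=271.3814 intr=0.0000 cont=0.0000 V=0.0000[hold]  S*(3)=76.4728
k=2: j=0 S=94.4464 intr=63.5136 cont=63.5640 V=63.5640[hold]; j=1 S=144.0600 intr=13.9000 cont=28.7214 V=28.7214[hold]; j=2 S=219.7360 intr=0.0000 cont=6.2081 V=6.2081[hold]  S*(2)=-
k=1: j=0 S=116.6446 intr=41.3154 cont=47.0379 V=47.0379[hold]; j=1 S=177.9190 intr=0.0000 cont=18.1322 V=18.1322[hold]  S*(1)=-
k=0: j=0 S=144.0600 intr=13.9000 cont=33.3688 V=33.3688[hold]  S*(0)=-

price = 33.3688
boundary = - - - 76.4728 94.4464
tree:
33.3688
47.0379 18.1322
63.5640 28.7214 6.2081
81.4872 43.8953 11.6773 0.0000
96.0404 63.5136 21.9648 0.0000 0.0000
107.8241 81.4872 41.3154 0.0000 0.0000 0.0000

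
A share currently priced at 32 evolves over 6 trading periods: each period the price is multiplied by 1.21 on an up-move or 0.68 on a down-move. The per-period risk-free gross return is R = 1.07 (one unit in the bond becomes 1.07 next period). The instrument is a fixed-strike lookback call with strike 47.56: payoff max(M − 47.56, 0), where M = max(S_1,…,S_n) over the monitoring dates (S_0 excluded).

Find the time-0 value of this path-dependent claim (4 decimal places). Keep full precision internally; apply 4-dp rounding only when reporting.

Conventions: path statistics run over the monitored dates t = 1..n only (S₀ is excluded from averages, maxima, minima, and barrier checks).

Risk-neutral up-probability p* = (R−d)/(u−d) = (1.07−0.68)/(1.21−0.68) = 0.7358; the claim prices as the p*-weighted sum of path payoffs discounted by R^6.
Enumerate all 2^6 = 64 price paths (U = up ×1.21, D = down ×0.68); each path with k up-moves has probability p*^k·(1−p*)^(6−k).
DDDDDD: M=21.7600, payoff=0.0000, prob=0.000340
UDDDDD: M=38.7200, payoff=0.0000, prob=0.000946
DUDDDD: M=26.3296, payoff=0.0000, prob=0.000946
UUDDDD: M=46.8512, payoff=0.0000, prob=0.002636
DDUDDD: M=21.7600, payoff=0.0000, prob=0.000946
UDUDDD: M=38.7200, payoff=0.0000, prob=0.002636
DUUDDD: M=31.8588, payoff=0.0000, prob=0.002636
UUUDDD: M=56.6900, payoff=9.1300, prob=0.007344
DDDUDD: M=21.7600, payoff=0.0000, prob=0.000946
UDDUDD: M=38.7200, payoff=0.0000, prob=0.002636
DUDUDD: M=26.3296, payoff=0.0000, prob=0.002636
UUDUDD: M=46.8512, payoff=0.0000, prob=0.007344
DDUUDD: M=21.7600, payoff=0.0000, prob=0.002636
UDUUDD: M=38.7200, payoff=0.0000, prob=0.007344
DUUUDD: M=38.5492, payoff=0.0000, prob=0.007344
UUUUDD: M=68.5948, payoff=21.0348, prob=0.020458
DDDDUD: M=21.7600, payoff=0.0000, prob=0.000946
UDDDUD: M=38.7200, payoff=0.0000, prob=0.002636
DUDDUD: M=26.3296, payoff=0.0000, prob=0.002636
UUDDUD: M=46.8512, payoff=0.0000, prob=0.007344
DDUDUD: M=21.7600, payoff=0.0000, prob=0.002636
UDUDUD: M=38.7200, payoff=0.0000, prob=0.007344
DUUDUD: M=31.8588, payoff=0.0000, prob=0.007344
UUUDUD: M=56.6900, payoff=9.1300, prob=0.020458
DDDUUD: M=21.7600, payoff=0.0000, prob=0.002636
UDDUUD: M=38.7200, payoff=0.0000, prob=0.007344
DUDUUD: M=26.3296, payoff=0.0000, prob=0.007344
UUDUUD: M=46.8512, payoff=0.0000, prob=0.020458
DDUUUD: M=26.2134, payoff=0.0000, prob=0.007344
UDUUUD: M=46.6445, payoff=0.0000, prob=0.020458
DUUUUD: M=46.6445, payoff=0.0000, prob=0.020458
UUUUUD: M=82.9998, payoff=35.4398, prob=0.056990
DDDDDU: M=21.7600, payoff=0.0000, prob=0.000946
UDDDDU: M=38.7200, payoff=0.0000, prob=0.002636
DUDDDU: M=26.3296, payoff=0.0000, prob=0.002636
UUDDDU: M=46.8512, payoff=0.0000, prob=0.007344
DDUDDU: M=21.7600, payoff=0.0000, prob=0.002636
UDUDDU: M=38.7200, payoff=0.0000, prob=0.007344
DUUDDU: M=31.8588, payoff=0.0000, prob=0.007344
UUUDDU: M=56.6900, payoff=9.1300, prob=0.020458
DDDUDU: M=21.7600, payoff=0.0000, prob=0.002636
UDDUDU: M=38.7200, payoff=0.0000, prob=0.007344
DUDUDU: M=26.3296, payoff=0.0000, prob=0.007344
UUDUDU: M=46.8512, payoff=0.0000, prob=0.020458
DDUUDU: M=21.7600, payoff=0.0000, prob=0.007344
UDUUDU: M=38.7200, payoff=0.0000, prob=0.020458
DUUUDU: M=38.5492, payoff=0.0000, prob=0.020458
UUUUDU: M=68.5948, payoff=21.0348, prob=0.056990
DDDDUU: M=21.7600, payoff=0.0000, prob=0.002636
UDDDUU: M=38.7200, payoff=0.0000, prob=0.007344
DUDDUU: M=26.3296, payoff=0.0000, prob=0.007344
UUDDUU: M=46.8512, payoff=0.0000, prob=0.020458
DDUDUU: M=21.7600, payoff=0.0000, prob=0.007344
UDUDUU: M=38.7200, payoff=0.0000, prob=0.020458
DUUDUU: M=31.8588, payoff=0.0000, prob=0.020458
UUUDUU: M=56.6900, payoff=9.1300, prob=0.056990
DDDUUU: M=21.7600, payoff=0.0000, prob=0.007344
UDDUUU: M=38.7200, payoff=0.0000, prob=0.020458
DUDUUU: M=31.7183, payoff=0.0000, prob=0.020458
UUDUUU: M=56.4398, payoff=8.8798, prob=0.056990
DDUUUU: M=31.7183, payoff=0.0000, prob=0.020458
UDUUUU: M=56.4398, payoff=8.8798, prob=0.056990
DUUUUU: M=56.4398, payoff=8.8798, prob=0.056990
UUUUUU: M=100.4297, payoff=52.8697, prob=0.158757
Price = Σ prob·payoff / R^6 = 14.521316 / 1.500730 = 9.6762

price = 9.6762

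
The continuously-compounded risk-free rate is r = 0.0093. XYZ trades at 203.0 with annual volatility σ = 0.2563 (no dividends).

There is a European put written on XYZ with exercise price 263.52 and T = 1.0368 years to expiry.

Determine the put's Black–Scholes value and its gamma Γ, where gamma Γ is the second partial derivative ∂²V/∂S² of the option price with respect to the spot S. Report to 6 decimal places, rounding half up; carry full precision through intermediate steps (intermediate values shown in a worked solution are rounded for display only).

σ√T = 0.2563·√1.0368 = 0.260973
d₁ = (ln(S/K) + (r+σ²/2)T) / (σ√T) = (ln(203.0/263.52) + (0.0093+0.2563²/2)·1.0368) / 0.260973 = (-0.260923 + 0.043696) / 0.260973 = -0.832374
d₂ = d₁ − σ√T = -0.832374 − 0.260973 = -1.093348
e^{−rT} = 0.990404
N(−d₁) = 0.797401,  N(−d₂) = 0.862879
Put price V = K·e^{−rT}·N(−d₂) − S·N(−d₁) = 225.204012 − 161.872440 = 63.331572
φ(d₁) = (1/√(2π))·e^{−d₁²/2} = 0.282137
Γ = φ(d₁) / (S·σ·√T) = 0.005326

price = 63.331572
Γ = 0.005326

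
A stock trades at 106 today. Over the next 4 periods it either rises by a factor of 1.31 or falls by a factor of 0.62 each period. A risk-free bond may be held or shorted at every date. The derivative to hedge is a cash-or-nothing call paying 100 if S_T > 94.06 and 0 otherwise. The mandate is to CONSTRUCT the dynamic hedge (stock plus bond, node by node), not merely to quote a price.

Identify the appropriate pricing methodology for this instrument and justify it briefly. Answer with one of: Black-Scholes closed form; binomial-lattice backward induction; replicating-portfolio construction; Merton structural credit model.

framework: replicating-portfolio construction

Key observation: a price alone would not answer the question — the per-node share/bond construction on the spot-106, 1.31/0.62 tree is required, and only the replicating-portfolio method yields it.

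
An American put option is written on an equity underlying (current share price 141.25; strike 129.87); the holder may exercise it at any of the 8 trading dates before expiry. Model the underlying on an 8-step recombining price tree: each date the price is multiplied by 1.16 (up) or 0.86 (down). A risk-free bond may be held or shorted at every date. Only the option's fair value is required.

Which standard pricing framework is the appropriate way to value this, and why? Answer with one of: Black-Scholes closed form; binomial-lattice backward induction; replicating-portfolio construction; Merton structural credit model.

Key observation: an American put (K = 129.87, S₀ = 141.25) on a 8-date tree has no closed form — the optimal stopping decision is embedded and must be resolved recursively from expiry.

framework: binomial-lattice backward induction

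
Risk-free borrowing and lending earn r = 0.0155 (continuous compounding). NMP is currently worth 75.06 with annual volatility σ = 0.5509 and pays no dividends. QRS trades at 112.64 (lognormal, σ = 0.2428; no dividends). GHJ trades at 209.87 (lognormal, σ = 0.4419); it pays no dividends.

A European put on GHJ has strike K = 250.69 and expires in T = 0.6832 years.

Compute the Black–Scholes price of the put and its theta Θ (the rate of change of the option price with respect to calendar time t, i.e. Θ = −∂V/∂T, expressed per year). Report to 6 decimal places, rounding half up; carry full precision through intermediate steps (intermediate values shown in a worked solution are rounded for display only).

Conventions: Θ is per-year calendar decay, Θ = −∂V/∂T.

σ√T = 0.4419·√0.6832 = 0.365256
d₁ = (ln(S/K) + (r+σ²/2)T) / (σ√T) = (ln(209.87/250.69) + (0.0155+0.4419²/2)·0.6832) / 0.365256 = (-0.177729 + 0.077296) / 0.365256 = -0.274966
d₂ = d₁ − σ√T = -0.274966 − 0.365256 = -0.640222
e^{−rT} = 0.989466
N(−d₁) = 0.608329,  N(−d₂) = 0.738986
Put price V = K·e^{−rT}·N(−d₂) − S·N(−d₁) = 183.304955 − 127.669961 = 55.634994
φ(d₁) = (1/√(2π))·e^{−d₁²/2} = 0.384143
Θ = −S·φ(d₁)·σ/(2√T) + r·K·e^{−rT}·N(−d₂) = −21.550771 + 2.841227 = -18.709544

price = 55.634994
Θ = -18.709544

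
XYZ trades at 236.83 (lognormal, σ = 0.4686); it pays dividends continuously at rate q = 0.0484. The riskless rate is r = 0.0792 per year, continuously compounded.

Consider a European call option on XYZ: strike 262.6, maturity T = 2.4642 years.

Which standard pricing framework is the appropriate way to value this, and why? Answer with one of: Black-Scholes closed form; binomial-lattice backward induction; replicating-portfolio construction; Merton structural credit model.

Key observation: the strike-262.6 call on XYZ is European-exercise on a continuously-modelled lognormal underlying, so its value is a single closed-form evaluation.

framework: Black-Scholes closed form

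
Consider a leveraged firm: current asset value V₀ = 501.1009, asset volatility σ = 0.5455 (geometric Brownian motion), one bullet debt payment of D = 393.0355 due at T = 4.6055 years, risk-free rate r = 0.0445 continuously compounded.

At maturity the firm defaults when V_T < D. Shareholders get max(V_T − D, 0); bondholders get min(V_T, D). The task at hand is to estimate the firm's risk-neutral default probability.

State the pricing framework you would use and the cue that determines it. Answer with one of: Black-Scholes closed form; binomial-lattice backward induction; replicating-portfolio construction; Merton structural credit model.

framework: Merton structural credit model

Key observation: with the firm-asset dynamics (V₀ = 501.1009) and a single zero-coupon liability of face 393.0355 given, debt value, spread, and default probability all derive from the option view of the balance sheet.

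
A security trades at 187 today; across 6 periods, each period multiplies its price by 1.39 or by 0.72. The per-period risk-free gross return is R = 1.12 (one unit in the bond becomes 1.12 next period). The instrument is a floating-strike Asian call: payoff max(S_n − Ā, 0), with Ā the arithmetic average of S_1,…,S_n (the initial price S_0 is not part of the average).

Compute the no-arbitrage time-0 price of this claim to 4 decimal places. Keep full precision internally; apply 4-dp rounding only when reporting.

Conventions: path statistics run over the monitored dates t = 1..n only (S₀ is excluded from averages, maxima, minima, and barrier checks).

price = 52.3921

Under the martingale measure an up-move has probability p* = 0.5970; value the claim as the probability-weighted average of per-path payoffs, discounted 6 periods at R = 1.12.
Enumerate all 2^6 = 64 price paths (U = up ×1.39, D = down ×0.72); each path with k up-moves has probability p*^k·(1−p*)^(6−k).
DDDDDD: Ā=68.9778, payoff=0.0000, prob=0.004283
UDDDDD: Ā=133.1655, payoff=0.0000, prob=0.006345
DUDDDD: Ā=112.2839, payoff=0.0000, prob=0.006345
UUDDDD: Ā=216.7702, payoff=0.0000, prob=0.009400
DDUDDD: Ā=97.2491, payoff=0.0000, prob=0.006345
UDUDDD: Ā=187.7447, payoff=0.0000, prob=0.009400
DUUDDD: Ā=166.8631, payoff=0.0000, prob=0.009400
UUUDDD: Ā=322.1384, payoff=0.0000, prob=0.013926
DDDUDD: Ā=86.4240, payoff=0.0000, prob=0.006345
UDDUDD: Ā=166.8464, payoff=0.0000, prob=0.009400
DUDUDD: Ā=145.9647, payoff=0.0000, prob=0.009400
UUDUDD: Ā=281.7929, payoff=0.0000, prob=0.013926
DDUUDD: Ā=130.9299, payoff=0.0000, prob=0.009400
UDUUDD: Ā=252.7674, payoff=0.0000, prob=0.013926
DUUUDD: Ā=231.8857, payoff=0.0000, prob=0.013926
UUUUDD: Ā=447.6683, payoff=0.0000, prob=0.020631
DDDDUD: Ā=78.6300, payoff=0.0000, prob=0.006345
UDDDUD: Ā=151.7995, payoff=0.0000, prob=0.009400
DUDDUD: Ā=130.9179, payoff=0.0000, prob=0.009400
UUDDUD: Ā=252.7442, payoff=0.0000, prob=0.013926
DDUDUD: Ā=115.8831, payoff=0.0000, prob=0.009400
UDUDUD: Ā=223.7187, payoff=0.0000, prob=0.013926
DUUDUD: Ā=202.8370, payoff=0.0000, prob=0.013926
UUUDUD: Ā=391.5881, payoff=0.0000, prob=0.020631
DDDUUD: Ā=105.0580, payoff=0.0000, prob=0.009400
UDDUUD: Ā=202.8203, payoff=0.0000, prob=0.013926
DUDUUD: Ā=181.9386, payoff=5.5105, prob=0.013926
UUDUUD: Ā=351.2427, payoff=10.6384, prob=0.020631
DDUUUD: Ā=166.9038, payoff=20.5453, prob=0.013926
UDUUUD: Ā=322.2171, payoff=39.6639, prob=0.020631
DUUUUD: Ā=301.3355, payoff=60.5455, prob=0.020631
UUUUUD: Ā=581.7449, payoff=116.8865, prob=0.030564
DDDDDU: Ā=73.0183, payoff=0.0000, prob=0.006345
UDDDDU: Ā=140.9658, payoff=0.0000, prob=0.009400
DUDDDU: Ā=120.0841, payoff=0.0000, prob=0.009400
UUDDDU: Ā=231.8291, payoff=0.0000, prob=0.013926
DDUDDU: Ā=105.0493, payoff=0.0000, prob=0.009400
UDUDDU: Ā=202.8036, payoff=0.0000, prob=0.013926
DUUDDU: Ā=181.9219, payoff=5.5272, prob=0.013926
UUUDDU: Ā=351.2104, payoff=10.6706, prob=0.020631
DDDUDU: Ā=94.2243, payoff=2.8717, prob=0.009400
UDDUDU: Ā=181.9052, payoff=5.5439, prob=0.013926
DUDUDU: Ā=161.0236, payoff=26.4256, prob=0.013926
UUDUDU: Ā=310.8649, payoff=51.0161, prob=0.020631
DDUUDU: Ā=145.9888, payoff=41.4604, prob=0.013926
UDUUDU: Ā=281.8394, payoff=80.0416, prob=0.020631
DUUUDU: Ā=260.9577, payoff=100.9233, prob=0.020631
UUUUDU: Ā=503.7934, payoff=194.8380, prob=0.030564
DDDDUU: Ā=86.4302, payoff=10.6657, prob=0.009400
UDDDUU: Ā=166.8584, payoff=20.5908, prob=0.013926
DUDDUU: Ā=145.9767, payoff=41.4724, prob=0.013926
UUDDUU: Ā=281.8162, payoff=80.0648, prob=0.020631
DDUDUU: Ā=130.9419, payoff=56.5072, prob=0.013926
UDUDUU: Ā=252.7907, payoff=109.0904, prob=0.020631
DUUDUU: Ā=231.9090, payoff=129.9720, prob=0.020631
UUUDUU: Ā=447.7132, payoff=250.9182, prob=0.030564
DDDUUU: Ā=120.1169, payoff=67.3323, prob=0.013926
UDDUUU: Ā=231.8923, payoff=129.9887, prob=0.020631
DUDUUU: Ā=211.0106, payoff=150.8704, prob=0.020631
UUDUUU: Ā=407.3677, payoff=291.2637, prob=0.030564
DDUUUU: Ā=195.9758, payoff=165.9052, prob=0.020631
UDUUUU: Ā=378.3422, payoff=320.2892, prob=0.030564
DUUUUU: Ā=357.4605, payoff=341.1709, prob=0.030564
UUUUUU: Ā=690.0974, payoff=658.6493, prob=0.045280
Price = Σ prob·payoff / R^6 = 103.412708 / 1.973823 = 52.3921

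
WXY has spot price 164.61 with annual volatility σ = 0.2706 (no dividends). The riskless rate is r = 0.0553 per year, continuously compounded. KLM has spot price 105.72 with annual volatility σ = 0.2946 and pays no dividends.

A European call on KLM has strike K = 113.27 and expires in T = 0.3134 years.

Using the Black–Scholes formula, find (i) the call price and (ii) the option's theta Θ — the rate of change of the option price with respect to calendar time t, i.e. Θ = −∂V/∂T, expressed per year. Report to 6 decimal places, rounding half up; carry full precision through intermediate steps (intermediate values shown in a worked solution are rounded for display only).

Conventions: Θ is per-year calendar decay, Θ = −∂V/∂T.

σ√T = 0.2946·√0.3134 = 0.164923
d₁ = (ln(S/K) + (r+σ²/2)T) / (σ√T) = (ln(105.72/113.27) + (0.0553+0.2946²/2)·0.3134) / 0.164923 = (-0.068980 + 0.030931) / 0.164923 = -0.230709
d₂ = d₁ − σ√T = -0.230709 − 0.164923 = -0.395633
e^{−rT} = 0.982818
N(d₁) = 0.408770,  N(d₂) = 0.346188
Call price V = S·N(d₁) − K·e^{−rT}·N(d₂) = 43.215194 − 38.538970 = 4.676224
φ(d₁) = (1/√(2π))·e^{−d₁²/2} = 0.388465
Θ = −S·φ(d₁)·σ/(2√T) − r·K·e^{−rT}·N(d₂) = −10.805936 − 2.131205 = -12.937142

price = 4.676224
Θ = -12.937142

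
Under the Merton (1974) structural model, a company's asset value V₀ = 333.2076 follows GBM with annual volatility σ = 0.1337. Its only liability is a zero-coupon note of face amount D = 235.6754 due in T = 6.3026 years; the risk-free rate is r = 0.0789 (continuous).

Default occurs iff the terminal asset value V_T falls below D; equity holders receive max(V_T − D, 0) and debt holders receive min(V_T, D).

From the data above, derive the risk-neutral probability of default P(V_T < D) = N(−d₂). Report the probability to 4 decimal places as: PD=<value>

Work the structural quantities from V₀ = 333.2076 against face 235.6754:
d₁ = [ln(V₀/D) + (r + σ²/2)T] / (σ√T)
   = [ln(333.2076/235.6754) + (0.0789 + 0.5·0.1337²)·6.3026] / (0.1337·√6.3026)
   = [0.346310 + 0.553607] / 0.335654 = 2.681089
d₂ = d₁ − σ√T = 2.681089 − 0.335654 = 2.345435
risk-neutral PD = N(−d₂) = N(-2.345435) = 0.009502

PD=0.0095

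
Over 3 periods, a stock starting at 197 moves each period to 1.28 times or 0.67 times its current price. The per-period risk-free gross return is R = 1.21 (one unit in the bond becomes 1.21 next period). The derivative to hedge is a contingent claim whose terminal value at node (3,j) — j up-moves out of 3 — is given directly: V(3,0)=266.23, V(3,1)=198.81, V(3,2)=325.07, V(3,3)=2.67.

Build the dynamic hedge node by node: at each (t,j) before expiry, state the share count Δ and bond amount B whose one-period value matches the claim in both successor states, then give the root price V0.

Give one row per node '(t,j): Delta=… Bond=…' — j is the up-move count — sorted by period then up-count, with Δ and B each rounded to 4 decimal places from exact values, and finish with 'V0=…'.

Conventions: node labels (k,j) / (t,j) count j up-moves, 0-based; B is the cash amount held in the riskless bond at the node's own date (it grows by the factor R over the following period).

(0,0): Delta=-1.2953 Bond=309.8654
(1,0): Delta=1.0679 Bond=63.0281
(1,1): Delta=-1.4556 Bond=415.3698
(2,0): Delta=-1.2498 Bond=281.2244
(2,1): Delta=1.2251 Bond=49.6950
(2,2): Delta=-1.6375 Bond=561.3070
V0=54.7011

Since d<R<u, set p* = (R−d)/(u−d) = 0.8852; price each node as the discounted p*-expectation of its children.
At maturity the claim pays: V(3,0)=266.2300, V(3,1)=198.8100, V(3,2)=325.0700, V(3,3)=2.6700
  t=2,j=0: stock 88.4333 → up 113.1946 (V=198.8100), down 59.2503 (V=266.2300). Price 170.6998; hedge Δ=-1.2498, bond B=281.2244.
  t=2,j=1: stock 168.9472 → up 216.2524 (V=325.0700), down 113.1946 (V=198.8100). Price 256.6786; hedge Δ=1.2251, bond B=49.6950.
  t=2,j=2: stock 322.7648 → up 413.1389 (V=2.6700), down 216.2524 (V=325.0700). Price 32.7824; hedge Δ=-1.6375, bond B=561.3070.
  t=1,j=0: stock 131.9900 → up 168.9472 (V=256.6786), down 88.4333 (V=170.6998). Price 203.9770; hedge Δ=1.0679, bond B=63.0281.
  t=1,j=1: stock 252.1600 → up 322.7648 (V=32.7824), down 168.9472 (V=256.6786). Price 48.3268; hedge Δ=-1.4556, bond B=415.3698.
  t=0,j=0: stock 197.0000 → up 252.1600 (V=48.3268), down 131.9900 (V=203.9770). Price 54.7011; hedge Δ=-1.2953, bond B=309.8654.
Verification: the root portfolio costs Δ(0,0)·S0 + B(0,0) = 54.7011, matching V0.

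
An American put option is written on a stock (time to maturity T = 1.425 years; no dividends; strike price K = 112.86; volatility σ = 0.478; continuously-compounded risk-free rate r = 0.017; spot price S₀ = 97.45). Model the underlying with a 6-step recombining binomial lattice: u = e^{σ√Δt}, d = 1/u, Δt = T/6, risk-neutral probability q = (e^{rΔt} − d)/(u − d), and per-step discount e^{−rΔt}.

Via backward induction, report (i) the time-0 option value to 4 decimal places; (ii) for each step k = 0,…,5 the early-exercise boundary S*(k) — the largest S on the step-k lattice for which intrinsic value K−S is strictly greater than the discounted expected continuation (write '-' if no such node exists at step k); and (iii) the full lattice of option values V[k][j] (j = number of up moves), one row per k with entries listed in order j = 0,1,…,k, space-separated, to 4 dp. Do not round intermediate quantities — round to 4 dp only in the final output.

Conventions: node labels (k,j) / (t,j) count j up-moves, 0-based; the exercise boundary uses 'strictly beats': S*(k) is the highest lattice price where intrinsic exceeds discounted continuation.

params: Δt=0.23750 u=1.26232 d=0.79219 q=0.45063 e^(-rΔt)=0.99597
t_6 payoffs: 88.7736 74.4796 51.7031 15.4100 0.0000 0.0000 0.0000
t_5: node(5,0) S=30.4047 payoff=82.4553 vs cont=82.0005 → 82.4553 [stop]  node(5,1) S=48.4482 payoff=64.4118 vs cont=63.9571 → 64.4118 [stop]  node(5,2) S=77.1994 payoff=35.6606 vs cont=35.2059 → 35.6606 [stop]  node(5,3) S=123.0127 payoff=0.0000 vs cont=8.4317 → 8.4317 [wait]  node(5,4) S=196.0137 payoff=0.0000 vs cont=0.0000 → 0.0000 [wait]  node(5,5) S=312.3366 payoff=0.0000 vs cont=0.0000 → 0.0000 [wait]  ⇒ S*(5)=77.1994
t_4: node(4,0) S=38.3804 payoff=74.4796 vs cont=74.0249 → 74.4796 [stop]  node(4,1) S=61.1569 payoff=51.7031 vs cont=51.2483 → 51.7031 [stop]  node(4,2) S=97.4500 payoff=15.4100 vs cont=23.2962 → 23.2962 [wait]  node(4,3) S=155.2810 payoff=0.0000 vs cont=4.6134 → 4.6134 [wait]  node(4,4) S=247.4313 payoff=0.0000 vs cont=0.0000 → 0.0000 [wait]  ⇒ S*(4)=61.1569
t_3: node(3,0) S=48.4482 payoff=64.4118 vs cont=63.9571 → 64.4118 [stop]  node(3,1) S=77.1994 payoff=35.6606 vs cont=38.7453 → 38.7453 [wait]  node(3,2) S=123.0127 payoff=0.0000 vs cont=14.8172 → 14.8172 [wait]  node(3,3) S=196.0137 payoff=0.0000 vs cont=2.5243 → 2.5243 [wait]  ⇒ S*(3)=48.4482
t_2: node(2,0) S=61.1569 payoff=51.7031 vs cont=52.6328 → 52.6328 [wait]  node(2,1) S=97.4500 payoff=15.4100 vs cont=27.8499 → 27.8499 [wait]  node(2,2) S=155.2810 payoff=0.0000 vs cont=9.2403 → 9.2403 [wait]  ⇒ S*(2)=-
t_1: node(1,0) S=77.1994 payoff=35.6606 vs cont=41.2978 → 41.2978 [wait]  node(1,1) S=123.0127 payoff=0.0000 vs cont=19.3854 → 19.3854 [wait]  ⇒ S*(1)=-
t_0: node(0,0) S=97.4500 payoff=15.4100 vs cont=31.2968 → 31.2968 [wait]  ⇒ S*(0)=-

price = 31.2968
boundary = - - - 48.4482 61.1569 77.1994
tree:
31.2968
41.2978 19.3854
52.6328 27.8499 9.2403
64.4118 38.7453 14.8172 2.5243
74.4796 51.7031 23.2962 4.6134 0.0000
82.4553 64.4118 35.6606 8.4317 0.0000 0.0000
88.7736 74.4796 51.7031 15.4100 0.0000 0.0000 0.0000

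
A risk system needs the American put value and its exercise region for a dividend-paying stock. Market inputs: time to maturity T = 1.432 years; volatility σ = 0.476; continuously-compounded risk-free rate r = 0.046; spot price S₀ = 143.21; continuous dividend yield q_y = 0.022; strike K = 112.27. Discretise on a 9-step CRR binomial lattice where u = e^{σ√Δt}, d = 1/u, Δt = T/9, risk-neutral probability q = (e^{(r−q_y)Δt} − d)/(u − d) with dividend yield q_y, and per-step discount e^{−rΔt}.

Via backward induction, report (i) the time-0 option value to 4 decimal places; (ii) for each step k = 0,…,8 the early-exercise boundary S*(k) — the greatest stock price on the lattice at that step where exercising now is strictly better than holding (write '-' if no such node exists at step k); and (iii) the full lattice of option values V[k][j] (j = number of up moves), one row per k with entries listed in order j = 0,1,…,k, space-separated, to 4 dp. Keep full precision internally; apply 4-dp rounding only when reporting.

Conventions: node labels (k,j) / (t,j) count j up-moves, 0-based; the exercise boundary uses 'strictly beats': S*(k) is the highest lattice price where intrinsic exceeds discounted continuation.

price = 13.7276
boundary = - - - - - 55.4211 67.0092 55.4211 67.0092
tree:
13.7276
19.3775 7.3844
26.6507 11.2389 3.0256
35.5670 16.7196 5.0527 0.7197
45.8512 24.1890 8.3109 1.3492 0.0000
56.8489 33.8077 13.4031 2.5295 0.0000 0.0000
66.4331 45.2608 21.0443 4.7423 0.0000 0.0000 0.0000
74.3598 56.8489 31.7977 8.8907 0.0000 0.0000 0.0000 0.0000
80.9158 66.4331 45.2608 16.6683 0.0000 0.0000 0.0000 0.0000 0.0000
86.3380 74.3598 56.8489 31.2496 0.0000 0.0000 0.0000 0.0000 0.0000 0.0000

params: Δt=0.15911 u=1.20909 d=0.82707 q=0.46269 e^(-rΔt)=0.99271
t_9 payoffs: 86.3380 74.3598 56.8489 31.2496 0.0000 0.0000 0.0000 0.0000 0.0000 0.0000
t_8: node(8,0) S=31.3542 payoff=80.9158 vs cont=80.2066 → 80.9158 [stop]  node(8,1) S=45.8369 payoff=66.4331 vs cont=65.7745 → 66.4331 [stop]  node(8,2) S=67.0092 payoff=45.2608 vs cont=44.6762 → 45.2608 [stop]  node(8,3) S=97.9612 payoff=14.3088 vs cont=16.6683 → 16.6683 [wait]  node(8,4) S=143.2100 payoff=0.0000 vs cont=0.0000 → 0.0000 [wait]  node(8,5) S=209.3595 payoff=0.0000 vs cont=0.0000 → 0.0000 [wait]  node(8,6) S=306.0638 payoff=0.0000 vs cont=0.0000 → 0.0000 [wait]  node(8,7) S=447.4364 payoff=0.0000 vs cont=0.0000 → 0.0000 [wait]  node(8,8) S=654.1097 payoff=0.0000 vs cont=0.0000 → 0.0000 [wait]  ⇒ S*(8)=67.0092
t_7: node(7,0) S=37.9102 payoff=74.3598 vs cont=73.6736 → 74.3598 [stop]  node(7,1) S=55.4211 payoff=56.8489 vs cont=56.2239 → 56.8489 [stop]  node(7,2) S=81.0204 payoff=31.2496 vs cont=31.7977 → 31.7977 [wait]  node(7,3) S=118.4442 payoff=0.0000 vs cont=8.8907 → 8.8907 [wait]  node(7,4) S=173.1542 payoff=0.0000 vs cont=0.0000 → 0.0000 [wait]  node(7,5) S=253.1351 payoff=0.0000 vs cont=0.0000 → 0.0000 [wait]  node(7,6) S=370.0596 payoff=0.0000 vs cont=0.0000 → 0.0000 [wait]  node(7,7) S=540.9921 payoff=0.0000 vs cont=0.0000 → 0.0000 [wait]  ⇒ S*(7)=55.4211
t_6: node(6,0) S=45.8369 payoff=66.4331 vs cont=65.7745 → 66.4331 [stop]  node(6,1) S=67.0092 payoff=45.2608 vs cont=44.9280 → 45.2608 [stop]  node(6,2) S=97.9612 payoff=14.3088 vs cont=21.0443 → 21.0443 [wait]  node(6,3) S=143.2100 payoff=0.0000 vs cont=4.7423 → 4.7423 [wait]  node(6,4) S=209.3595 payoff=0.0000 vs cont=0.0000 → 0.0000 [wait]  node(6,5) S=306.0638 payoff=0.0000 vs cont=0.0000 → 0.0000 [wait]  node(6,6) S=447.4364 payoff=0.0000 vs cont=0.0000 → 0.0000 [wait]  ⇒ S*(6)=67.0092
t_5: node(5,0) S=55.4211 payoff=56.8489 vs cont=56.2239 → 56.8489 [stop]  node(5,1) S=81.0204 payoff=31.2496 vs cont=33.8077 → 33.8077 [wait]  node(5,2) S=118.4442 payoff=0.0000 vs cont=13.4031 → 13.4031 [wait]  node(5,3) S=173.1542 payoff=0.0000 vs cont=2.5295 → 2.5295 [wait]  node(5,4) S=253.1351 payoff=0.0000 vs cont=0.0000 → 0.0000 [wait]  node(5,5) S=370.0596 payoff=0.0000 vs cont=0.0000 → 0.0000 [wait]  ⇒ S*(5)=55.4211
t_4: node(4,0) S=67.0092 payoff=45.2608 vs cont=45.8512 → 45.8512 [wait]  node(4,1) S=97.9612 payoff=14.3088 vs cont=24.1890 → 24.1890 [wait]  node(4,2) S=143.2100 payoff=0.0000 vs cont=8.3109 → 8.3109 [wait]  node(4,3) S=209.3595 payoff=0.0000 vs cont=1.3492 → 1.3492 [wait]  node(4,4) S=306.0638 payoff=0.0000 vs cont=0.0000 → 0.0000 [wait]  ⇒ S*(4)=-
t_3: node(3,0) S=81.0204 payoff=31.2496 vs cont=35.5670 → 35.5670 [wait]  node(3,1) S=118.4442 payoff=0.0000 vs cont=16.7196 → 16.7196 [wait]  node(3,2) S=173.1542 payoff=0.0000 vs cont=5.0527 → 5.0527 [wait]  node(3,3) S=253.1351 payoff=0.0000 vs cont=0.7197 → 0.7197 [wait]  ⇒ S*(3)=-
t_2: node(2,0) S=97.9612 payoff=14.3088 vs cont=26.6507 → 26.6507 [wait]  node(2,1) S=143.2100 payoff=0.0000 vs cont=11.2389 → 11.2389 [wait]  node(2,2) S=209.3595 payoff=0.0000 vs cont=3.0256 → 3.0256 [wait]  ⇒ S*(2)=-
t_1: node(1,0) S=118.4442 payoff=0.0000 vs cont=19.3775 → 19.3775 [wait]  node(1,1) S=173.1542 payoff=0.0000 vs cont=7.3844 → 7.3844 [wait]  ⇒ S*(1)=-
t_0: node(0,0) S=143.2100 payoff=0.0000 vs cont=13.7276 → 13.7276 [wait]  ⇒ S*(0)=-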